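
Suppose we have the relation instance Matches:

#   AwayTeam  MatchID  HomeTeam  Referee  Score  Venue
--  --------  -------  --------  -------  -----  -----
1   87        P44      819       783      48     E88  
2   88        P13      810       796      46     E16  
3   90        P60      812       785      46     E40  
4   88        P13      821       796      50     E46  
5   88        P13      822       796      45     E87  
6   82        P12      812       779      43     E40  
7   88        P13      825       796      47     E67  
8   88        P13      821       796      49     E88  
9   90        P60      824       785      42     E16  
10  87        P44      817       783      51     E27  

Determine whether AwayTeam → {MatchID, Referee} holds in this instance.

Yes

AwayTeam=87: rows 1, 10 → {MatchID,Referee} = (P44, 783), (P44, 783) ✓
AwayTeam=88: rows 2, 4, 5, 7, 8 → {MatchID,Referee} = (P13, 796), (P13, 796), (P13, 796), (P13, 796), (P13, 796) ✓
AwayTeam=90: rows 3, 9 → {MatchID,Referee} = (P60, 785), (P60, 785) ✓
AwayTeam=82: row 6 → {MatchID,Referee} = (P12, 779) ✓
Every AwayTeam value is associated with a single {MatchID, Referee} value, so AwayTeam → {MatchID, Referee} holds.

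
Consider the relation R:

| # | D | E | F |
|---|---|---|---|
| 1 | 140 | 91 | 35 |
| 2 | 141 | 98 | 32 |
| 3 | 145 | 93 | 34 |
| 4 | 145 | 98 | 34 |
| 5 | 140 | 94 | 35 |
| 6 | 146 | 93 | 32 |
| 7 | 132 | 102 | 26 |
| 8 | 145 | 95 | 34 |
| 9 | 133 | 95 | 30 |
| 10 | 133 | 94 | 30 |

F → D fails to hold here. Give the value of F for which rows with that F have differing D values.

32

F=35: rows 1, 5 → D = 140, 140 ✓
F=32: rows 2, 6 → D takes values {141, 146} — violation
F=34: rows 3, 4, 8 → D = 145, 145, 145 ✓
F=26: row 7 → D = 132 ✓
F=30: rows 9, 10 → D = 133, 133 ✓
The only F value with inconsistent D is F=32.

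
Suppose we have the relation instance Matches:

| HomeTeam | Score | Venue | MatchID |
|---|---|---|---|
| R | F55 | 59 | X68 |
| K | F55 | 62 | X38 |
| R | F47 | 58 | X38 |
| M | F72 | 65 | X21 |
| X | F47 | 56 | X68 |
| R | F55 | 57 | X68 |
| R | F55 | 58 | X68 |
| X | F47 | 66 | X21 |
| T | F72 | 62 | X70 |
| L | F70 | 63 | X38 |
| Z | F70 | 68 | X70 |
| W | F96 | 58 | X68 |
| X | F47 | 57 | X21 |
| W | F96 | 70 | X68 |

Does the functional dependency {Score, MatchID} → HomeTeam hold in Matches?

(Score=F55, MatchID=X68): 3 rows → HomeTeam = R, R, R ✓
(Score=F55, MatchID=X38): 1 row → HomeTeam = K ✓
(Score=F47, MatchID=X38): 1 row → HomeTeam = R ✓
(Score=F72, MatchID=X21): 1 row → HomeTeam = M ✓
(Score=F47, MatchID=X68): 1 row → HomeTeam = X ✓
(Score=F47, MatchID=X21): 2 rows → HomeTeam = X, X ✓
(Score=F72, MatchID=X70): 1 row → HomeTeam = T ✓
(Score=F70, MatchID=X38): 1 row → HomeTeam = L ✓
(Score=F70, MatchID=X70): 1 row → HomeTeam = Z ✓
(Score=F96, MatchID=X68): 2 rows → HomeTeam = W, W ✓
Every {Score, MatchID} value is associated with a single HomeTeam value, so {Score, MatchID} → HomeTeam holds.

Yes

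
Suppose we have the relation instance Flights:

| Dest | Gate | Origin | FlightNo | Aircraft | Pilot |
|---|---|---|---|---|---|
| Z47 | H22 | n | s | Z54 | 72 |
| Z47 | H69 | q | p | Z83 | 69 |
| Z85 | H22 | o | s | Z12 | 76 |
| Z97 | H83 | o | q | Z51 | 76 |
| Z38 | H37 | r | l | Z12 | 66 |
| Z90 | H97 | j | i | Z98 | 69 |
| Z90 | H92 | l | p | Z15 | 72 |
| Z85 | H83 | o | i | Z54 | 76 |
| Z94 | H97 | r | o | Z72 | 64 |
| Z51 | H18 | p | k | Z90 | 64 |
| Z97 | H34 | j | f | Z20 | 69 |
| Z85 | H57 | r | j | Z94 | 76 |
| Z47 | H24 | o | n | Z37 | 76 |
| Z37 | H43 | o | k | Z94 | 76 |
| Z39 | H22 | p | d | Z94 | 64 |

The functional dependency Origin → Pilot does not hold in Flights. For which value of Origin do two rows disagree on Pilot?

Origin=n: 1 row → Pilot = 72 ✓
Origin=q: 1 row → Pilot = 69 ✓
Origin=o: 5 rows → Pilot = 76, 76, 76, 76, 76 ✓
Origin=r: 3 rows → Pilot takes values {66, 64, 76} — violation
Origin=j: 2 rows → Pilot = 69, 69 ✓
Origin=l: 1 row → Pilot = 72 ✓
Origin=p: 2 rows → Pilot = 64, 64 ✓
The only Origin value with inconsistent Pilot is Origin=r.

r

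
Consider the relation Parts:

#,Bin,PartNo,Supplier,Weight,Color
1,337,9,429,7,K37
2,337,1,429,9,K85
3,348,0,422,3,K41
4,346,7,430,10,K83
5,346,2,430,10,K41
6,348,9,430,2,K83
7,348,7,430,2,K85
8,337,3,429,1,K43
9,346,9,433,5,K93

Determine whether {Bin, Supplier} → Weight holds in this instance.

(Bin=337, Supplier=429): rows 1, 2, 8 → Weight takes values {7, 9, 1} — violation
(Bin=348, Supplier=422): row 3 → Weight = 3 ✓
(Bin=346, Supplier=430): rows 4, 5 → Weight = 10, 10 ✓
(Bin=348, Supplier=430): rows 6, 7 → Weight = 2, 2 ✓
(Bin=346, Supplier=433): row 9 → Weight = 5 ✓
Two rows agree on {Bin, Supplier} but differ on Weight, so {Bin, Supplier} → Weight does not hold.

No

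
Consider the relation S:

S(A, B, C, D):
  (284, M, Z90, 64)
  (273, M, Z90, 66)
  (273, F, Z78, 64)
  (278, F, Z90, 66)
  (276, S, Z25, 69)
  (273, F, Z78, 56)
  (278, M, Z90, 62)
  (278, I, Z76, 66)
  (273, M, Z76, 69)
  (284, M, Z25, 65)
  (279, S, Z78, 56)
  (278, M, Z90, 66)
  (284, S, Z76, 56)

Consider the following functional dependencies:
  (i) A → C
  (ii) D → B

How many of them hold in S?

(i) A → C: A=284: 3 rows → C takes values {Z90, Z25, Z76} — violation; A=273: 4 rows → C takes values {Z90, Z78, Z76} — violation; A=278: 4 rows → C takes values {Z90, Z76} — violation — fails.
(ii) D → B: D=64: 2 rows → B takes values {M, F} — violation; D=66: 4 rows → B takes values {M, F, I} — violation; D=69: 2 rows → B takes values {S, M} — violation; D=56: 3 rows → B takes values {F, S} — violation — fails.
None of the 2 dependencies hold.

0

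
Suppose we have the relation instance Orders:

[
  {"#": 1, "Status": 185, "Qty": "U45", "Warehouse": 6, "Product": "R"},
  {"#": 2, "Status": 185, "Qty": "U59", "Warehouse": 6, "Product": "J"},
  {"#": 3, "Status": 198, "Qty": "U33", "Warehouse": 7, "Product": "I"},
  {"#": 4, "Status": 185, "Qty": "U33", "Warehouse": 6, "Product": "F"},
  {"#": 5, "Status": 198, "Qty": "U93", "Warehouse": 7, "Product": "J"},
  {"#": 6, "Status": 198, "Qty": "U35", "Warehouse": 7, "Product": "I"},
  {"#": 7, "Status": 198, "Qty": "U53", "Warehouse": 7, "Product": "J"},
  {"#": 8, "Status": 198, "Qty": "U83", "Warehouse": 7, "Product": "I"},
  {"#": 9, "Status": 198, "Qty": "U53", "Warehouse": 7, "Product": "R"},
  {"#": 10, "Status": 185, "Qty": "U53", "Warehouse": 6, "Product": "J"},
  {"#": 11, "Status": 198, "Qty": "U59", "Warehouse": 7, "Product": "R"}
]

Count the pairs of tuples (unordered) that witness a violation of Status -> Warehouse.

0

Status=185: all 4 rows agree on Warehouse — 0 pairs.
Status=198: all 7 rows agree on Warehouse — 0 pairs.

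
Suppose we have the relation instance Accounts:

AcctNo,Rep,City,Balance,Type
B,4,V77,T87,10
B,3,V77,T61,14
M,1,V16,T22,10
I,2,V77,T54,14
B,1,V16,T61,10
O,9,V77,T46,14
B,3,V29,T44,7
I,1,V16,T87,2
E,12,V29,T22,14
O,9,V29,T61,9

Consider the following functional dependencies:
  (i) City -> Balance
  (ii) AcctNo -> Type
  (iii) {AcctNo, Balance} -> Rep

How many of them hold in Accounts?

(i) City -> Balance: City=V77: 4 rows → Balance takes values {T87, T61, T54, T46} — violation; City=V16: 3 rows → Balance takes values {T22, T61, T87} — violation; City=V29: 3 rows → Balance takes values {T44, T22, T61} — violation — fails.
(ii) AcctNo -> Type: AcctNo=B: 4 rows → Type takes values {10, 14, 7} — violation; AcctNo=I: 2 rows → Type takes values {14, 2} — violation; AcctNo=O: 2 rows → Type takes values {14, 9} — violation — fails.
(iii) {AcctNo, Balance} -> Rep: (AcctNo=B, Balance=T61): 2 rows → Rep takes values {3, 1} — violation — fails.
None of the 3 dependencies hold.

0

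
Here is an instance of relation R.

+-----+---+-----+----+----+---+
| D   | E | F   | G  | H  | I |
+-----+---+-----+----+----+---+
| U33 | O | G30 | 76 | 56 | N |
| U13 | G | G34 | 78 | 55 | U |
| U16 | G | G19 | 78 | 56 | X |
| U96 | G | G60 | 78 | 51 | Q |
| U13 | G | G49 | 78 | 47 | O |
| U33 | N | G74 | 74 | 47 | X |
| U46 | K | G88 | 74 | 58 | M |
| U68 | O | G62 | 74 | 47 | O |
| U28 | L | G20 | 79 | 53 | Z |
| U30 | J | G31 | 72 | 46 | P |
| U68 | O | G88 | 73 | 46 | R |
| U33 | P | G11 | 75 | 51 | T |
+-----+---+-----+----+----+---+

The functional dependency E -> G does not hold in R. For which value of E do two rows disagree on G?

O

E=O: 3 rows → G takes values {76, 74, 73} — violation
E=G: 4 rows → G = 78, 78, 78, 78 ✓
E=N: 1 row → G = 74 ✓
E=K: 1 row → G = 74 ✓
E=L: 1 row → G = 79 ✓
E=J: 1 row → G = 72 ✓
E=P: 1 row → G = 75 ✓
The only E value with inconsistent G is E=O.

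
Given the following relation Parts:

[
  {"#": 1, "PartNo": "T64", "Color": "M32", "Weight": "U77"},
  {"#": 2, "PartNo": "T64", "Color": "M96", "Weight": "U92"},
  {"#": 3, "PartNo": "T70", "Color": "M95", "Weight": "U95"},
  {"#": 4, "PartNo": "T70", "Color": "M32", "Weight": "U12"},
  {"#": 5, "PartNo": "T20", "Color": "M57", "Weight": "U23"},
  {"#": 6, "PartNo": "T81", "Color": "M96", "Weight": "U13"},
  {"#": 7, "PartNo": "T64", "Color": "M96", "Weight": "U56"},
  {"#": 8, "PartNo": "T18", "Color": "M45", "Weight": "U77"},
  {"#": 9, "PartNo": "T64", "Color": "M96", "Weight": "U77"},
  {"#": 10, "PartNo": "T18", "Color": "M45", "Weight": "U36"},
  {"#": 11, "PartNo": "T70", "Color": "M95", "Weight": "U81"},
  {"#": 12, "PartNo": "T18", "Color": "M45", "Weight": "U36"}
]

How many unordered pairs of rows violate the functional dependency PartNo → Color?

5

PartNo=T64: violating pairs (1,2), (1,7), (1,9) — 3 pairs.
PartNo=T70: violating pairs (3,4), (4,11) — 2 pairs.
PartNo=T18: all 3 rows agree on Color — 0 pairs.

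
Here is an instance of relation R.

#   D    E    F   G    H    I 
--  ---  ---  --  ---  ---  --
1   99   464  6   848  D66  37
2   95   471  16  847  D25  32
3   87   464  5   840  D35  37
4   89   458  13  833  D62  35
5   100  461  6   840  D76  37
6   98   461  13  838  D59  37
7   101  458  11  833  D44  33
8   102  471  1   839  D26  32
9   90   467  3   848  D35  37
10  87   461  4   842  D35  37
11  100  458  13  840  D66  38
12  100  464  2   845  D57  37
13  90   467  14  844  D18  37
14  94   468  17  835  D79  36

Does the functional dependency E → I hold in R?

No

E=464: rows 1, 3, 12 → I = 37, 37, 37 ✓
E=471: rows 2, 8 → I = 32, 32 ✓
E=458: rows 4, 7, 11 → I takes values {35, 33, 38} — violation
E=461: rows 5, 6, 10 → I = 37, 37, 37 ✓
E=467: rows 9, 13 → I = 37, 37 ✓
E=468: row 14 → I = 36 ✓
Two rows agree on E but differ on I, so E → I does not hold.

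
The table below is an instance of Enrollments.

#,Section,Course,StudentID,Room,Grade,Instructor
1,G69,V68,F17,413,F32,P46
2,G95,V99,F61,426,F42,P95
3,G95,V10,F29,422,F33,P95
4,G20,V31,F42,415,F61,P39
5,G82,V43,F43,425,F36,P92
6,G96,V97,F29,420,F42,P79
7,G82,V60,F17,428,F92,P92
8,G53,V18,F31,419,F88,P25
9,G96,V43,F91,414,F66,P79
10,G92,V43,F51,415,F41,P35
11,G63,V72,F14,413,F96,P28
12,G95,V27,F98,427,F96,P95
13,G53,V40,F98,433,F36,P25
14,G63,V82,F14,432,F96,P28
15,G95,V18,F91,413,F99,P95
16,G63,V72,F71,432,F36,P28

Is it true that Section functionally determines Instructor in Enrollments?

Section=G69: row 1 → Instructor = P46 ✓
Section=G95: rows 2, 3, 12, 15 → Instructor = P95, P95, P95, P95 ✓
Section=G20: row 4 → Instructor = P39 ✓
Section=G82: rows 5, 7 → Instructor = P92, P92 ✓
Section=G96: rows 6, 9 → Instructor = P79, P79 ✓
Section=G53: rows 8, 13 → Instructor = P25, P25 ✓
Section=G92: row 10 → Instructor = P35 ✓
Section=G63: rows 11, 14, 16 → Instructor = P28, P28, P28 ✓
Every Section value is associated with a single Instructor value, so Section → Instructor holds.

Yes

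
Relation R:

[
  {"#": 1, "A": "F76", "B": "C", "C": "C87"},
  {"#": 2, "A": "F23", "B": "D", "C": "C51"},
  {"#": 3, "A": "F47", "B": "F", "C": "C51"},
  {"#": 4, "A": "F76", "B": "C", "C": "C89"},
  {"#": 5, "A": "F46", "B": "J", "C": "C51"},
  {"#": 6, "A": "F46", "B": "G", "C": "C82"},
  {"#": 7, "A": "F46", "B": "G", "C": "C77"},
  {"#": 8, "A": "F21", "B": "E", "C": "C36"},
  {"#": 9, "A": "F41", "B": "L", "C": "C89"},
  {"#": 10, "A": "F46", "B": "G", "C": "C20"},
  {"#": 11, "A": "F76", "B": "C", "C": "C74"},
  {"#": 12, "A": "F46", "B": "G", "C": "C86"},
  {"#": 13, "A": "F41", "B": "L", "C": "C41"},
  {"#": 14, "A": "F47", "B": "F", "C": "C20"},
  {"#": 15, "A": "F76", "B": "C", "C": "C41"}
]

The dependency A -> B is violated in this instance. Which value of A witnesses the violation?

F46

A=F76: rows 1, 4, 11, 15 → B = C, C, C, C ✓
A=F23: row 2 → B = D ✓
A=F47: rows 3, 14 → B = F, F ✓
A=F46: rows 5, 6, 7, 10, 12 → B takes values {J, G} — violation
A=F21: row 8 → B = E ✓
A=F41: rows 9, 13 → B = L, L ✓
The only A value with inconsistent B is A=F46.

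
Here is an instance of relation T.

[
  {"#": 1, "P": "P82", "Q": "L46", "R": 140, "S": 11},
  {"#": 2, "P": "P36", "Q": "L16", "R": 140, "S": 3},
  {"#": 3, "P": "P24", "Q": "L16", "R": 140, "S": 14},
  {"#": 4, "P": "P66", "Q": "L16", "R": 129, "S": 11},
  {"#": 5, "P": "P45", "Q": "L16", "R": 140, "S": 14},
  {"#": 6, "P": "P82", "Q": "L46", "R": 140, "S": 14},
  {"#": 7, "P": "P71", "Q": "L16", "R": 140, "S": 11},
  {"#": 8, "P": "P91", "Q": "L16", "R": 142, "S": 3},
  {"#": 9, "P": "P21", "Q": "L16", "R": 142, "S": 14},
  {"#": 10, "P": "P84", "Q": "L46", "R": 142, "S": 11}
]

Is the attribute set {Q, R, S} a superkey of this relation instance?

No

Rows 3 and 5 have the same {Q, R, S} value (Q=L16, R=140, S=14) but are distinct tuples, so {Q, R, S} does not determine every attribute — not a superkey.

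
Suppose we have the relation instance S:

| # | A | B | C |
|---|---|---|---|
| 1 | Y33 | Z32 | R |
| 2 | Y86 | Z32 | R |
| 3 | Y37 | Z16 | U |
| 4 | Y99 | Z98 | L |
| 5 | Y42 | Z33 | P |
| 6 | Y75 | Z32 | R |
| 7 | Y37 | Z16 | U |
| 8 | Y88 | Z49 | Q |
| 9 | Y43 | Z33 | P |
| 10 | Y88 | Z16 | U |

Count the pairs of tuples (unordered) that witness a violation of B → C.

B=Z32: all 3 rows agree on C — 0 pairs.
B=Z16: all 3 rows agree on C — 0 pairs.
B=Z33: all 2 rows agree on C — 0 pairs.

0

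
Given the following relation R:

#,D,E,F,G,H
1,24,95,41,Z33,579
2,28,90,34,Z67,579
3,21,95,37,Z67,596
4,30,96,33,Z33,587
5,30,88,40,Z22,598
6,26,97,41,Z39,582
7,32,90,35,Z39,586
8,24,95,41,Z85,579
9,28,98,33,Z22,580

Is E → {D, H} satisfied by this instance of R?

E=95: rows 1, 3, 8 → {D,H} takes values {(24, 579), (21, 596)} — violation
E=90: rows 2, 7 → {D,H} takes values {(28, 579), (32, 586)} — violation
E=96: row 4 → {D,H} = (30, 587) ✓
E=88: row 5 → {D,H} = (30, 598) ✓
E=97: row 6 → {D,H} = (26, 582) ✓
E=98: row 9 → {D,H} = (28, 580) ✓
Two rows agree on E but differ on {D, H}, so E → {D, H} does not hold.

No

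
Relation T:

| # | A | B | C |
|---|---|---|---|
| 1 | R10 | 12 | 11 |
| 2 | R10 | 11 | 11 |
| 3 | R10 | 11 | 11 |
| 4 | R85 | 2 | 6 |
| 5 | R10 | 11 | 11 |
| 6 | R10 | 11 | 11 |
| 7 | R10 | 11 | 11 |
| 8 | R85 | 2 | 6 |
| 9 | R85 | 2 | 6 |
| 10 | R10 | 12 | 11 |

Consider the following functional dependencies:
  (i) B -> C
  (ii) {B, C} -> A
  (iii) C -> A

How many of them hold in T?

(i) B -> C: every LHS value maps to a single RHS value — holds.
(ii) {B, C} -> A: every LHS value maps to a single RHS value — holds.
(iii) C -> A: every LHS value maps to a single RHS value — holds.
3 of the 3 dependencies hold.

3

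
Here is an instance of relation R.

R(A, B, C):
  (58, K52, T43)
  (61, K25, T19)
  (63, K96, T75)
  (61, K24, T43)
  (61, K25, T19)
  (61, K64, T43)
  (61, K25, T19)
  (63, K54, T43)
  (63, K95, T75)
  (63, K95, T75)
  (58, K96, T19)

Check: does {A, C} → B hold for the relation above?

(A=58, C=T43): 1 row → B = K52 ✓
(A=61, C=T19): 3 rows → B = K25, K25, K25 ✓
(A=63, C=T75): 3 rows → B takes values {K96, K95} — violation
(A=61, C=T43): 2 rows → B takes values {K24, K64} — violation
(A=63, C=T43): 1 row → B = K54 ✓
(A=58, C=T19): 1 row → B = K96 ✓
Two rows agree on {A, C} but differ on B, so {A, C} → B does not hold.

No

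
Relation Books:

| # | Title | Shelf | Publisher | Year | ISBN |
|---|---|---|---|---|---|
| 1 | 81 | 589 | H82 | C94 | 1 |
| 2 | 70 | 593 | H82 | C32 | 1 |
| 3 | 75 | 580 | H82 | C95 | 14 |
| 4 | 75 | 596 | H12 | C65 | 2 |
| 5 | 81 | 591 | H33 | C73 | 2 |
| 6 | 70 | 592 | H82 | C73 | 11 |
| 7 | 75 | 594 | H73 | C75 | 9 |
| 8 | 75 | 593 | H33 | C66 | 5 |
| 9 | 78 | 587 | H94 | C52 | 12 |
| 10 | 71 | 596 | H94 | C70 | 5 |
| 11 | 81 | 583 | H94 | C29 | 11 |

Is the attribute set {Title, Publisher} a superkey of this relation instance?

Rows 2 and 6 have the same {Title, Publisher} value (Title=70, Publisher=H82) but are distinct tuples, so {Title, Publisher} does not determine every attribute — not a superkey.

No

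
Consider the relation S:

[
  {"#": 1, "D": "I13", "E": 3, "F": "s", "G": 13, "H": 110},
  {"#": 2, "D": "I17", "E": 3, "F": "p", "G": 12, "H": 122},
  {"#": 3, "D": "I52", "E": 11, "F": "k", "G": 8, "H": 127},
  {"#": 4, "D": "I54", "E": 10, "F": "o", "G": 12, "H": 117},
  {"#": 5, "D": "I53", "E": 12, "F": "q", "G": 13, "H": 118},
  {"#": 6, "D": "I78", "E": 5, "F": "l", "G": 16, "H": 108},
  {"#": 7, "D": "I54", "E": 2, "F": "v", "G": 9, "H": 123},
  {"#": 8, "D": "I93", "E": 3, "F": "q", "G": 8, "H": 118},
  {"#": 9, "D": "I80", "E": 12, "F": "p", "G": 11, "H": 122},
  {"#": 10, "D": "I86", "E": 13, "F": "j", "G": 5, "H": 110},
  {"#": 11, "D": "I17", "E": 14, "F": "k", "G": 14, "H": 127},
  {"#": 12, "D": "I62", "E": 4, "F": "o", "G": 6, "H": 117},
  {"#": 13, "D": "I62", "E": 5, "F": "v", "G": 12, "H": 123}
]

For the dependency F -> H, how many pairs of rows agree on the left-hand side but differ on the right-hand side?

0

F=p: all 2 rows agree on H — 0 pairs.
F=k: all 2 rows agree on H — 0 pairs.
F=o: all 2 rows agree on H — 0 pairs.
F=q: all 2 rows agree on H — 0 pairs.
F=v: all 2 rows agree on H — 0 pairs.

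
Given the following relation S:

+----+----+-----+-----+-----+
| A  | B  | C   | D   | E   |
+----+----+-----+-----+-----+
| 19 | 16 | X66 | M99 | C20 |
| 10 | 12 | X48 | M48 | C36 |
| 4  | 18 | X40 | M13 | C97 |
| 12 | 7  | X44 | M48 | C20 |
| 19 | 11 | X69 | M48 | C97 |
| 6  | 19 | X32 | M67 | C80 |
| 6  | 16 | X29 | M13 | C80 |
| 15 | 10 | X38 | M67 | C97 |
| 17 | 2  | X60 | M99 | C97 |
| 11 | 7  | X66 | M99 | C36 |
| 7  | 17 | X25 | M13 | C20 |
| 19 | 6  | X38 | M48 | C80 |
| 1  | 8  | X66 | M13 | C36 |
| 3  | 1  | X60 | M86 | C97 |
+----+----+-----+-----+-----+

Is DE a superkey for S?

Yes

All 14 rows have distinct DE values, so DE → (all attributes) holds and DE is a superkey.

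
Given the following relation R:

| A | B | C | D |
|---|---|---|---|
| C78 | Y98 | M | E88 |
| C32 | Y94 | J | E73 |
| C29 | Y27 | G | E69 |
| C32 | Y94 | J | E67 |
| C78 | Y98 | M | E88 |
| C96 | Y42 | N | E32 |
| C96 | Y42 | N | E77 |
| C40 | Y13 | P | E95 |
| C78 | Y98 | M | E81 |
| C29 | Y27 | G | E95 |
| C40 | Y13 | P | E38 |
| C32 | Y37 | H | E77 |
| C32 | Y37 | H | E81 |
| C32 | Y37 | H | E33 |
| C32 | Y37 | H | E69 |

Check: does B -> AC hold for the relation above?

B=Y98: 3 rows → {A,C} = (C78, M), (C78, M), (C78, M) ✓
B=Y94: 2 rows → {A,C} = (C32, J), (C32, J) ✓
B=Y27: 2 rows → {A,C} = (C29, G), (C29, G) ✓
B=Y42: 2 rows → {A,C} = (C96, N), (C96, N) ✓
B=Y13: 2 rows → {A,C} = (C40, P), (C40, P) ✓
B=Y37: 4 rows → {A,C} = (C32, H), (C32, H), (C32, H), (C32, H) ✓
Every B value is associated with a single AC value, so B -> AC holds.

Yes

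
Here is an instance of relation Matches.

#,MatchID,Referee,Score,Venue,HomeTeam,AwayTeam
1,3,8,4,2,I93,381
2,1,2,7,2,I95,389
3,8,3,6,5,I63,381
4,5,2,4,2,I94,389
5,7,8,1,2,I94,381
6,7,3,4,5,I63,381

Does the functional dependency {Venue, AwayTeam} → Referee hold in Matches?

(Venue=2, AwayTeam=381): rows 1, 5 → Referee = 8, 8 ✓
(Venue=2, AwayTeam=389): rows 2, 4 → Referee = 2, 2 ✓
(Venue=5, AwayTeam=381): rows 3, 6 → Referee = 3, 3 ✓
Every {Venue, AwayTeam} value is associated with a single Referee value, so {Venue, AwayTeam} → Referee holds.

Yes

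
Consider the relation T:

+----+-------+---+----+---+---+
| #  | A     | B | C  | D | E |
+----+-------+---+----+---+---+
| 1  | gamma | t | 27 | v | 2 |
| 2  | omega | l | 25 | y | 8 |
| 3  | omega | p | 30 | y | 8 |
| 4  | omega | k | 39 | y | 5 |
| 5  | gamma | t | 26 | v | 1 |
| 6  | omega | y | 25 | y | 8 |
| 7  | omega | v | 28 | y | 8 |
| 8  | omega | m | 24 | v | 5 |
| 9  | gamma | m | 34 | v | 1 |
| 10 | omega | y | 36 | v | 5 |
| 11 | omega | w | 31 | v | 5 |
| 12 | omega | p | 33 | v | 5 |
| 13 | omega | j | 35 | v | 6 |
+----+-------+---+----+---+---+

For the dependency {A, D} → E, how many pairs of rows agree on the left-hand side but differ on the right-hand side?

(A=gamma, D=v): violating pairs (1,5), (1,9) — 2 pairs.
(A=omega, D=y): violating pairs (2,4), (3,4), (4,6), (4,7) — 4 pairs.
(A=omega, D=v): violating pairs (8,13), (10,13), (11,13), (12,13) — 4 pairs.

10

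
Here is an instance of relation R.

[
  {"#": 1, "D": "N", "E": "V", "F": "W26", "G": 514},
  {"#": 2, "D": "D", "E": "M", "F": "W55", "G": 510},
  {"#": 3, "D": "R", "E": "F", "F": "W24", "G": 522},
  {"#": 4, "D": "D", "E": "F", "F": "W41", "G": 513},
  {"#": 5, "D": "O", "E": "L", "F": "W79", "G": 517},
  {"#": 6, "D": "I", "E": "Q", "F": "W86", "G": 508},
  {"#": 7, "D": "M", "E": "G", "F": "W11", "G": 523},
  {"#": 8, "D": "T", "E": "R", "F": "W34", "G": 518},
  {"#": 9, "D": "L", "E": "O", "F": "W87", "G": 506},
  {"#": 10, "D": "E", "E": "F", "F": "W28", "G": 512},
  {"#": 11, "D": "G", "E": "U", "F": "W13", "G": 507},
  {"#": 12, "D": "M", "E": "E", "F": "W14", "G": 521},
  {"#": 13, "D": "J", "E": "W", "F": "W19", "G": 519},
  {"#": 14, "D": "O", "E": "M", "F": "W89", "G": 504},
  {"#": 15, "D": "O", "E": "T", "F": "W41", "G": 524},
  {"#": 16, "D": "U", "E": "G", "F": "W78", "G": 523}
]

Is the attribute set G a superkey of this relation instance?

Rows 7 and 16 have the same G value G=523 but are distinct tuples, so G does not determine every attribute — not a superkey.

No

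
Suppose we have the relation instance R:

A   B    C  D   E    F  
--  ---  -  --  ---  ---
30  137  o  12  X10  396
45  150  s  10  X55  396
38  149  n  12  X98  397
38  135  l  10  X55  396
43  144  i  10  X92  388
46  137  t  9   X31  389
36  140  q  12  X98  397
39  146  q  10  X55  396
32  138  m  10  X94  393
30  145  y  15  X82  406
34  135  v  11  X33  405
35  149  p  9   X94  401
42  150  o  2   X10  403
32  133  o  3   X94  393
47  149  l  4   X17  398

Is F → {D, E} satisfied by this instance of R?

F=396: 4 rows → {D,E} takes values {(12, X10), (10, X55)} — violation
F=397: 2 rows → {D,E} = (12, X98), (12, X98) ✓
F=388: 1 row → {D,E} = (10, X92) ✓
F=389: 1 row → {D,E} = (9, X31) ✓
F=393: 2 rows → {D,E} takes values {(10, X94), (3, X94)} — violation
F=406: 1 row → {D,E} = (15, X82) ✓
F=405: 1 row → {D,E} = (11, X33) ✓
F=401: 1 row → {D,E} = (9, X94) ✓
F=403: 1 row → {D,E} = (2, X10) ✓
F=398: 1 row → {D,E} = (4, X17) ✓
Two rows agree on F but differ on {D, E}, so F → {D, E} does not hold.

No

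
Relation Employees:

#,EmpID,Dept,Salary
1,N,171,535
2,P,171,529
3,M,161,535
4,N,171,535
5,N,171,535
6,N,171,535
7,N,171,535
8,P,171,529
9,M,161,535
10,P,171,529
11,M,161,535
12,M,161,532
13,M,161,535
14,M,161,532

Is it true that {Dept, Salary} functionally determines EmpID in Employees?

(Dept=171, Salary=535): rows 1, 4, 5, 6, 7 → EmpID = N, N, N, N, N ✓
(Dept=171, Salary=529): rows 2, 8, 10 → EmpID = P, P, P ✓
(Dept=161, Salary=535): rows 3, 9, 11, 13 → EmpID = M, M, M, M ✓
(Dept=161, Salary=532): rows 12, 14 → EmpID = M, M ✓
Every {Dept, Salary} value is associated with a single EmpID value, so {Dept, Salary} -> EmpID holds.

Yes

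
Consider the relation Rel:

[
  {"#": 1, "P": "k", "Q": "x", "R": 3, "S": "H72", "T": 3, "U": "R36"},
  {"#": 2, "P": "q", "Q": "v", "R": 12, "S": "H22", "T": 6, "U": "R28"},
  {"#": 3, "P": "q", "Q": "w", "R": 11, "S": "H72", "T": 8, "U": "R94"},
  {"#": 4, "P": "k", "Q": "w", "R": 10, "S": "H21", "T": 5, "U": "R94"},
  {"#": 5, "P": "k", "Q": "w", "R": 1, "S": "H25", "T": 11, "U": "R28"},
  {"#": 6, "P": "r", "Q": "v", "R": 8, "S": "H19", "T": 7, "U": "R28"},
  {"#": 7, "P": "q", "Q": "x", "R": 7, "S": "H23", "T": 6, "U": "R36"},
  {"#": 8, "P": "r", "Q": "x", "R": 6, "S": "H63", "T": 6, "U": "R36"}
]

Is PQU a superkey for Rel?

All 8 rows have distinct PQU values, so PQU → (all attributes) holds and PQU is a superkey.

Yes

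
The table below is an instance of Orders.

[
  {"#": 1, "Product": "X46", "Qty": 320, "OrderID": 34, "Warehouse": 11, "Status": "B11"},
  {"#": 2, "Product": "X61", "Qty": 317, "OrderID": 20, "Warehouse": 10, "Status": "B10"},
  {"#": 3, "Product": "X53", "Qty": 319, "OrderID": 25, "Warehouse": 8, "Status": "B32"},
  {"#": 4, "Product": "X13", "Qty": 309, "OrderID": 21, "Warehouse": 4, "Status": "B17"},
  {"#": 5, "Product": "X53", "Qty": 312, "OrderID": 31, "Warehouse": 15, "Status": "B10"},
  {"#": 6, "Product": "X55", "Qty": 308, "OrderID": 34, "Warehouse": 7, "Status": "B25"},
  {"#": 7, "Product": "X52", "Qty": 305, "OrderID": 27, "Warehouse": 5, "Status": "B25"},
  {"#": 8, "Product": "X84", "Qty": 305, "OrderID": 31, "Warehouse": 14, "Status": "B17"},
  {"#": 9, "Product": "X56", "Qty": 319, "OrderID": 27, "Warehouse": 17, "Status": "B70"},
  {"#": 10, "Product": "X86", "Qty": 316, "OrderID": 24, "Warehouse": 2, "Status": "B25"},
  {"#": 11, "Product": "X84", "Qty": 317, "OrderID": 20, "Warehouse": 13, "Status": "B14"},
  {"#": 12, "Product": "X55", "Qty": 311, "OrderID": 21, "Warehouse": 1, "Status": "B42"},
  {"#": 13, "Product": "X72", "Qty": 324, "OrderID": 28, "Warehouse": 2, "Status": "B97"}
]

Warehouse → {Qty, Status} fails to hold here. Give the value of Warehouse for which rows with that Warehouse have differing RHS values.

Warehouse=11: row 1 → {Qty,Status} = (320, B11) ✓
Warehouse=10: row 2 → {Qty,Status} = (317, B10) ✓
Warehouse=8: row 3 → {Qty,Status} = (319, B32) ✓
Warehouse=4: row 4 → {Qty,Status} = (309, B17) ✓
Warehouse=15: row 5 → {Qty,Status} = (312, B10) ✓
Warehouse=7: row 6 → {Qty,Status} = (308, B25) ✓
Warehouse=5: row 7 → {Qty,Status} = (305, B25) ✓
Warehouse=14: row 8 → {Qty,Status} = (305, B17) ✓
Warehouse=17: row 9 → {Qty,Status} = (319, B70) ✓
Warehouse=2: rows 10, 13 → {Qty,Status} takes values {(316, B25), (324, B97)} — violation
Warehouse=13: row 11 → {Qty,Status} = (317, B14) ✓
Warehouse=1: row 12 → {Qty,Status} = (311, B42) ✓
The only Warehouse value with inconsistent RHS is Warehouse=2.

2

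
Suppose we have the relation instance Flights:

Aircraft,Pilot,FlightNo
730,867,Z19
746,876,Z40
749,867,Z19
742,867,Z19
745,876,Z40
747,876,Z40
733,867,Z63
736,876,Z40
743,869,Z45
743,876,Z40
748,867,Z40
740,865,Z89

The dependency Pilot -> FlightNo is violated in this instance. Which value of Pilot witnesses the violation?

867

Pilot=867: 5 rows → FlightNo takes values {Z19, Z63, Z40} — violation
Pilot=876: 5 rows → FlightNo = Z40, Z40, Z40, Z40, Z40 ✓
Pilot=869: 1 row → FlightNo = Z45 ✓
Pilot=865: 1 row → FlightNo = Z89 ✓
The only Pilot value with inconsistent FlightNo is Pilot=867.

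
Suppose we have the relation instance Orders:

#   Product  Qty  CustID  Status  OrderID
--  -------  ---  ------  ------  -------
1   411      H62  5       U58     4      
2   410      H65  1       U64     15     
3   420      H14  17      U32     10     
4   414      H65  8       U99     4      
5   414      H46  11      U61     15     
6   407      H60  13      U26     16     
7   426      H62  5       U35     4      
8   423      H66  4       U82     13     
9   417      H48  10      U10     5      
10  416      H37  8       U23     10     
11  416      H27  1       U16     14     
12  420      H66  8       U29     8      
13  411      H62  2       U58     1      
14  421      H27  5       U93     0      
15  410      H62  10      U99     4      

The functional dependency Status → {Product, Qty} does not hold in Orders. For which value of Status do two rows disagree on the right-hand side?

Status=U58: rows 1, 13 → {Product,Qty} = (411, H62), (411, H62) ✓
Status=U64: row 2 → {Product,Qty} = (410, H65) ✓
Status=U32: row 3 → {Product,Qty} = (420, H14) ✓
Status=U99: rows 4, 15 → {Product,Qty} takes values {(414, H65), (410, H62)} — violation
Status=U61: row 5 → {Product,Qty} = (414, H46) ✓
Status=U26: row 6 → {Product,Qty} = (407, H60) ✓
Status=U35: row 7 → {Product,Qty} = (426, H62) ✓
Status=U82: row 8 → {Product,Qty} = (423, H66) ✓
Status=U10: row 9 → {Product,Qty} = (417, H48) ✓
Status=U23: row 10 → {Product,Qty} = (416, H37) ✓
Status=U16: row 11 → {Product,Qty} = (416, H27) ✓
Status=U29: row 12 → {Product,Qty} = (420, H66) ✓
Status=U93: row 14 → {Product,Qty} = (421, H27) ✓
The only Status value with inconsistent RHS is Status=U99.

U99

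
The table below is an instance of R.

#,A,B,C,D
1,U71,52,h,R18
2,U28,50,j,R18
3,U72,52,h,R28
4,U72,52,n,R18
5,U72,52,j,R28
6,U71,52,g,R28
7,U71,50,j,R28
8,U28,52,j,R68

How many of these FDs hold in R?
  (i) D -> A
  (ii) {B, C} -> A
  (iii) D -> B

0

(i) D -> A: D=R18: rows 1, 2, 4 → A takes values {U71, U28, U72} — violation; D=R28: rows 3, 5, 6, 7 → A takes values {U72, U71} — violation — fails.
(ii) {B, C} -> A: (B=52, C=h): rows 1, 3 → A takes values {U71, U72} — violation; (B=50, C=j): rows 2, 7 → A takes values {U28, U71} — violation; (B=52, C=j): rows 5, 8 → A takes values {U72, U28} — violation — fails.
(iii) D -> B: D=R18: rows 1, 2, 4 → B takes values {52, 50} — violation; D=R28: rows 3, 5, 6, 7 → B takes values {52, 50} — violation — fails.
None of the 3 dependencies hold.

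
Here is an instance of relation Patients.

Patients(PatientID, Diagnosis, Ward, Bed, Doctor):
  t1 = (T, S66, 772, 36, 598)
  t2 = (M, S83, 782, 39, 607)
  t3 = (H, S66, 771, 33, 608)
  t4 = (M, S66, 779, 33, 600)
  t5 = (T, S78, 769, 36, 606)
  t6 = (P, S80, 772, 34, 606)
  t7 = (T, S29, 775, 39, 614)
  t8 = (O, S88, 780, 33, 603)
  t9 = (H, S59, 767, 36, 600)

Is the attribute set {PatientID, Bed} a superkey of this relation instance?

Rows 1 and 5 have the same {PatientID, Bed} value (PatientID=T, Bed=36) but are distinct tuples, so {PatientID, Bed} does not determine every attribute — not a superkey.

No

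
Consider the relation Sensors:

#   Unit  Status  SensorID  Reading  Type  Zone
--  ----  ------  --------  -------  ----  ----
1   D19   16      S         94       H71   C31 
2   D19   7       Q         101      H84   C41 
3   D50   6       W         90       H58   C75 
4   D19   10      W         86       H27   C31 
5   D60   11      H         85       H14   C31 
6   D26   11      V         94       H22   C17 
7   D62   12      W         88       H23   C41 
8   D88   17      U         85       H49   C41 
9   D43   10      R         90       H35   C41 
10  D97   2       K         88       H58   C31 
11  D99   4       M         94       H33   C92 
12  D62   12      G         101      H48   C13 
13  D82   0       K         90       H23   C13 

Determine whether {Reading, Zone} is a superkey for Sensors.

All 13 rows have distinct {Reading, Zone} values, so {Reading, Zone} → (all attributes) holds and {Reading, Zone} is a superkey.

Yes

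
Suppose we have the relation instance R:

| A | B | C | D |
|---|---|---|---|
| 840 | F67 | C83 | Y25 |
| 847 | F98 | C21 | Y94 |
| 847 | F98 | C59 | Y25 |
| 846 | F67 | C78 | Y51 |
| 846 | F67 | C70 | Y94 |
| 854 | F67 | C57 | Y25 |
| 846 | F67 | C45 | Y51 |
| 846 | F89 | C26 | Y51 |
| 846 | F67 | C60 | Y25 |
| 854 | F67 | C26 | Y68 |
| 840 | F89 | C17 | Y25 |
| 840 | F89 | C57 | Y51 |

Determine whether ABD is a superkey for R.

Two distinct rows share (A=846, B=F67, D=Y51), so ABD does not determine every attribute — not a superkey.

No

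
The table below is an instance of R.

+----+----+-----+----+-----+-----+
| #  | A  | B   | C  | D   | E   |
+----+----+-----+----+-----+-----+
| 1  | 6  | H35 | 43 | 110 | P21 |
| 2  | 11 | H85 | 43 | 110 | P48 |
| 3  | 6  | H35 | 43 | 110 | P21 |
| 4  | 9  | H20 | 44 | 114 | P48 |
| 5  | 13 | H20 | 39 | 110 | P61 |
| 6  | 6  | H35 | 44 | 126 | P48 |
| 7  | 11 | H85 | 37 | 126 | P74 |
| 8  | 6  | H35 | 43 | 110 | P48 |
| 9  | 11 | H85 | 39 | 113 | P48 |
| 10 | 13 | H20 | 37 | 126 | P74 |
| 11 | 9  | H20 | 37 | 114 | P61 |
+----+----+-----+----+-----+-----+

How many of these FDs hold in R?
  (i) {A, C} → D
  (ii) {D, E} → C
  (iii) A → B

(i) {A, C} → D: every LHS value maps to a single RHS value — holds.
(ii) {D, E} → C: every LHS value maps to a single RHS value — holds.
(iii) A → B: every LHS value maps to a single RHS value — holds.
3 of the 3 dependencies hold.

3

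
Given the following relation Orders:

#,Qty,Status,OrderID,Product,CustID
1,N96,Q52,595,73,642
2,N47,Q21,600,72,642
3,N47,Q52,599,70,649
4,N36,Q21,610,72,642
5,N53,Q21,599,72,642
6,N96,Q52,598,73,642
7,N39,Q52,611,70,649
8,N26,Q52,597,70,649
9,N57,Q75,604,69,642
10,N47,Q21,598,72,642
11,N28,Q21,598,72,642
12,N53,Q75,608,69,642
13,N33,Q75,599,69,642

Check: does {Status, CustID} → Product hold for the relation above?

Yes

(Status=Q52, CustID=642): rows 1, 6 → Product = 73, 73 ✓
(Status=Q21, CustID=642): rows 2, 4, 5, 10, 11 → Product = 72, 72, 72, 72, 72 ✓
(Status=Q52, CustID=649): rows 3, 7, 8 → Product = 70, 70, 70 ✓
(Status=Q75, CustID=642): rows 9, 12, 13 → Product = 69, 69, 69 ✓
Every {Status, CustID} value is associated with a single Product value, so {Status, CustID} → Product holds.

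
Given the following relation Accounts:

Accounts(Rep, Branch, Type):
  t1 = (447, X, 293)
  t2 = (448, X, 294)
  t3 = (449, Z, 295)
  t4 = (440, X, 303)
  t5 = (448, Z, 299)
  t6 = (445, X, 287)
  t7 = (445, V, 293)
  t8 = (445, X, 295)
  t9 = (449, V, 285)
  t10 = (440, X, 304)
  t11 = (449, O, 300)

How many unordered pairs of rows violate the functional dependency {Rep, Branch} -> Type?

(Rep=440, Branch=X): violating pairs (4,10) — 1 pair.
(Rep=445, Branch=X): violating pairs (6,8) — 1 pair.

2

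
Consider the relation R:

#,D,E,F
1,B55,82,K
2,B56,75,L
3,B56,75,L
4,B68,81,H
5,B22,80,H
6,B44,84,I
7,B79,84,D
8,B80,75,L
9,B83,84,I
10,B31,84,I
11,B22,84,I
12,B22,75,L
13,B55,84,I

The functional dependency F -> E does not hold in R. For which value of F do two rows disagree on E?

H

F=K: row 1 → E = 82 ✓
F=L: rows 2, 3, 8, 12 → E = 75, 75, 75, 75 ✓
F=H: rows 4, 5 → E takes values {81, 80} — violation
F=I: rows 6, 9, 10, 11, 13 → E = 84, 84, 84, 84, 84 ✓
F=D: row 7 → E = 84 ✓
The only F value with inconsistent E is F=H.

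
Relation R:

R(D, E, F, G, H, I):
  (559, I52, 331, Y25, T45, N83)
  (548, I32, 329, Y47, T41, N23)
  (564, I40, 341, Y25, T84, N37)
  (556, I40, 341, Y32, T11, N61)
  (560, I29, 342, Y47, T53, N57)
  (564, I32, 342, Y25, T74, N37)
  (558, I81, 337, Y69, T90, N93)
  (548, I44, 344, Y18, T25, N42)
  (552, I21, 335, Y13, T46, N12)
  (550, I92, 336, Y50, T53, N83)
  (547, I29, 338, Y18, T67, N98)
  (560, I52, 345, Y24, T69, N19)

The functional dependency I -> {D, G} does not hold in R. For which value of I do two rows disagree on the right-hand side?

N83

I=N83: 2 rows → {D,G} takes values {(559, Y25), (550, Y50)} — violation
I=N23: 1 row → {D,G} = (548, Y47) ✓
I=N37: 2 rows → {D,G} = (564, Y25), (564, Y25) ✓
I=N61: 1 row → {D,G} = (556, Y32) ✓
I=N57: 1 row → {D,G} = (560, Y47) ✓
I=N93: 1 row → {D,G} = (558, Y69) ✓
I=N42: 1 row → {D,G} = (548, Y18) ✓
I=N12: 1 row → {D,G} = (552, Y13) ✓
I=N98: 1 row → {D,G} = (547, Y18) ✓
I=N19: 1 row → {D,G} = (560, Y24) ✓
The only I value with inconsistent RHS is I=N83.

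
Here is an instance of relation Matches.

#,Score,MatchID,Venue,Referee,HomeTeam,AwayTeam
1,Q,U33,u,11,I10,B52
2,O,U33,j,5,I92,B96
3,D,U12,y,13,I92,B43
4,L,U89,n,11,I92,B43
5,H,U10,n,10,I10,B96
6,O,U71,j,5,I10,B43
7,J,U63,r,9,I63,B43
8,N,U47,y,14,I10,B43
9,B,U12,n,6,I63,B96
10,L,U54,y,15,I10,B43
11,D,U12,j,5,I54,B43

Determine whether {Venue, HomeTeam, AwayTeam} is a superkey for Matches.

No

Rows 8 and 10 have the same {Venue, HomeTeam, AwayTeam} value (Venue=y, HomeTeam=I10, AwayTeam=B43) but are distinct tuples, so {Venue, HomeTeam, AwayTeam} does not determine every attribute — not a superkey.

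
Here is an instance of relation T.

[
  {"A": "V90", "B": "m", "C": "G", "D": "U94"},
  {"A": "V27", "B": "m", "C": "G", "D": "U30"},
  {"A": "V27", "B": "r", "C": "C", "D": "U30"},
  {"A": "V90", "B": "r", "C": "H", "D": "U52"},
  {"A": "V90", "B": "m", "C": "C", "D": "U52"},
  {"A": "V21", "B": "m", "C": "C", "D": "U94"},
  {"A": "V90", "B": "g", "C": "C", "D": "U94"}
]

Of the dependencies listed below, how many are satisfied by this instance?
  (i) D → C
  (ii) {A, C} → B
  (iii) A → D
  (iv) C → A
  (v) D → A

(i) D → C: D=U94: 3 rows → C takes values {G, C} — violation; D=U30: 2 rows → C takes values {G, C} — violation; D=U52: 2 rows → C takes values {H, C} — violation — fails.
(ii) {A, C} → B: (A=V90, C=C): 2 rows → B takes values {m, g} — violation — fails.
(iii) A → D: A=V90: 4 rows → D takes values {U94, U52} — violation — fails.
(iv) C → A: C=G: 2 rows → A takes values {V90, V27} — violation; C=C: 4 rows → A takes values {V27, V90, V21} — violation — fails.
(v) D → A: D=U94: 3 rows → A takes values {V90, V21} — violation — fails.
None of the 5 dependencies hold.

0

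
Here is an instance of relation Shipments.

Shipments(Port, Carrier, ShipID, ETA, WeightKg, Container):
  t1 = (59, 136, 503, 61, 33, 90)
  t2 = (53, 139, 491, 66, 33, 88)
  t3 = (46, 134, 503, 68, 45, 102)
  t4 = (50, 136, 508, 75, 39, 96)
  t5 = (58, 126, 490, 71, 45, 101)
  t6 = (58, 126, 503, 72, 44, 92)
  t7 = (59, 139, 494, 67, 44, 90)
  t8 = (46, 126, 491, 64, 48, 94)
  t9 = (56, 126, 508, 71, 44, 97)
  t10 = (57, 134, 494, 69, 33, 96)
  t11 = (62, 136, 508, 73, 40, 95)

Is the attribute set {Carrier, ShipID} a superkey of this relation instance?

No

Rows 4 and 11 have the same {Carrier, ShipID} value (Carrier=136, ShipID=508) but are distinct tuples, so {Carrier, ShipID} does not determine every attribute — not a superkey.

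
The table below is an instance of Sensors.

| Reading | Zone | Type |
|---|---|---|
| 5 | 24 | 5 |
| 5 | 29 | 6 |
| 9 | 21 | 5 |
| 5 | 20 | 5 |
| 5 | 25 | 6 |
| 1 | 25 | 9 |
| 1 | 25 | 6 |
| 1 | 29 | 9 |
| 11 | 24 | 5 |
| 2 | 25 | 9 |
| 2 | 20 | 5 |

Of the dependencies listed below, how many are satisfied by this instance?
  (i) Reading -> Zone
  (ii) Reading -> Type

(i) Reading -> Zone: Reading=5: 4 rows → Zone takes values {24, 29, 20, 25} — violation; Reading=1: 3 rows → Zone takes values {25, 29} — violation; Reading=2: 2 rows → Zone takes values {25, 20} — violation — fails.
(ii) Reading -> Type: Reading=5: 4 rows → Type takes values {5, 6} — violation; Reading=1: 3 rows → Type takes values {9, 6} — violation; Reading=2: 2 rows → Type takes values {9, 5} — violation — fails.
None of the 2 dependencies hold.

0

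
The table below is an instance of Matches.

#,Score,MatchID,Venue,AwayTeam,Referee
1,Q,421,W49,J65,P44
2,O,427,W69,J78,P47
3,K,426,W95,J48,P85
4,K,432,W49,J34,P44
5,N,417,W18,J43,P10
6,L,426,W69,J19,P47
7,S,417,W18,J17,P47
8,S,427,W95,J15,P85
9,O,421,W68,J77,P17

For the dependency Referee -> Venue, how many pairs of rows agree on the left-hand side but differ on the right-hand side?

2

Referee=P44: all 2 rows agree on Venue — 0 pairs.
Referee=P47: violating pairs (2,7), (6,7) — 2 pairs.
Referee=P85: all 2 rows agree on Venue — 0 pairs.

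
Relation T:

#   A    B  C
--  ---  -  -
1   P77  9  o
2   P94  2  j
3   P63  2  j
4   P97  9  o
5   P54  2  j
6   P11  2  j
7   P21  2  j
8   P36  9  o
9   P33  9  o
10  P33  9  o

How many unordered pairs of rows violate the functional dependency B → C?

B=9: all 5 rows agree on C — 0 pairs.
B=2: all 5 rows agree on C — 0 pairs.

0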